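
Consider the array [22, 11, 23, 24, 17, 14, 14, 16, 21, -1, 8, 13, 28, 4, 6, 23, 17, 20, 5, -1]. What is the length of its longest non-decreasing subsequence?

Let dp[i] be the longest non-decreasing subsequence ending at position i. Then dp = [1, 1, 2, 3, 2, 2, 3, 4, 5, 1, 2, 3, 6, 2, 3, 6, 5, 6, 3, 2].
The maximum is 6; one witness is 11, 14, 14, 16, 21, 28 at positions 2,6,7,8,9,13.

6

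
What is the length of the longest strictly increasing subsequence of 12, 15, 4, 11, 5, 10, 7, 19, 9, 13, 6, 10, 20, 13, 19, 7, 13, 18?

7

One longest increasing subsequence is 4, 5, 7, 9, 10, 13, 19 (positions 3,5,7,9,12,14,15), of length 7; no longer one exists.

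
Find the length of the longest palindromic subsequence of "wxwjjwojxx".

One longest palindromic subsequence is xwjjwx (positions 2,3,4,5,6,10); it reads the same forward and backward, and the interval DP gives dp[1][10] = 6.

6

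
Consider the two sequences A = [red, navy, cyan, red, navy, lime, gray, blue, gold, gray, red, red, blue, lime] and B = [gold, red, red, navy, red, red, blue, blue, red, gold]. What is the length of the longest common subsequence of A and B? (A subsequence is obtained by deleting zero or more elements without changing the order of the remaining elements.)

6

A longest common subsequence is red, red, navy, red, red, blue (length 6); the LCS DP confirms no longer common subsequence exists.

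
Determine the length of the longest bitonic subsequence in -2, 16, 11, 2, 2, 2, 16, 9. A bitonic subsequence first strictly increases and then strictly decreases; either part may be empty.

4

Let inc[i] be the LIS ending at i and dec[i] the longest strictly decreasing subsequence starting at i. inc = [1, 2, 2, 2, 2, 2, 3, 3], dec = [1, 3, 2, 1, 1, 1, 2, 1].
max_i inc[i]+dec[i]−1 = 4, with one witness -2, 16, 11, 9.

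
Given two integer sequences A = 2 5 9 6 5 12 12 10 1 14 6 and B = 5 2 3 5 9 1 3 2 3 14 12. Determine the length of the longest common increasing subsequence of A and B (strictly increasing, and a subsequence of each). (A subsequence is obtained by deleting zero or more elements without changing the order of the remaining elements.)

A longest common strictly increasing subsequence is 2, 5, 9, 14 (length 4); it appears in order in both A and B, and no longer such subsequence exists.

4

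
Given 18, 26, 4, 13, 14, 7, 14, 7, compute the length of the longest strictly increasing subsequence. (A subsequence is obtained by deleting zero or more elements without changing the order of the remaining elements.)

Let dp[i] be the longest increasing subsequence ending at position i. Then dp = [1, 2, 1, 2, 3, 2, 3, 2].
The maximum is 3; one witness is 4, 13, 14 at positions 3,4,5.

3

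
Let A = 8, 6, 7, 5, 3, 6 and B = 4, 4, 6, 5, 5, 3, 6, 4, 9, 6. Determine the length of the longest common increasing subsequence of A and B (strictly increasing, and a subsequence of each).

2

For each value that appears in both, track the longest common increasing run ending there.
The best achievable length is 2; one witness is 5, 6 (A-positions 4,6, B-positions 4,7).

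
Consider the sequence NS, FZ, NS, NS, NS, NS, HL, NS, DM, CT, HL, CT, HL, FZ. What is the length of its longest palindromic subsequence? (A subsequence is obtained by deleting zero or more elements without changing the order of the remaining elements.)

7

Using dp[i][j] = 2 + dp[i+1][j−1] if the ends match, else max(dp[i+1][j], dp[i][j−1]):
dp[1][14] = 7. A witness is FZ HL CT HL CT HL FZ at positions 2,7,10,11,12,13,14.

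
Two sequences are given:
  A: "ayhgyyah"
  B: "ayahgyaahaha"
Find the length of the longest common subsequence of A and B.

Backtracking the LCS table gives one alignment: a (A1,B1) → y (A2,B2) → h (A3,B4) → g (A4,B5) → y (A5,B6) → a (A7,B10) → h (A8,B11).
So the longest common subsequence has length 7.

7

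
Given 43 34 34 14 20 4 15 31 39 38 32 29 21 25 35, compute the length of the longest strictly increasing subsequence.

5

Let dp[i] be the longest increasing subsequence ending at position i. Then dp = [1, 1, 1, 1, 2, 1, 2, 3, 4, 4, 4, 3, 3, 4, 5].
The maximum is 5; one witness is 14, 20, 31, 32, 35 at positions 4,5,8,11,15.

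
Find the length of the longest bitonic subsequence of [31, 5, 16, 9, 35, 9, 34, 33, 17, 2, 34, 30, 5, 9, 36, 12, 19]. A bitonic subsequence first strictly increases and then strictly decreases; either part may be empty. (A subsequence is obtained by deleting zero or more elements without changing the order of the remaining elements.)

7

Let inc[i] be the LIS ending at i and dec[i] the longest strictly decreasing subsequence starting at i. inc = [1, 1, 2, 2, 3, 2, 3, 3, 3, 1, 4, 4, 2, 3, 5, 4, 5], dec = [4, 2, 3, 2, 5, 2, 4, 3, 2, 1, 3, 2, 1, 1, 2, 1, 1].
max_i inc[i]+dec[i]−1 = 7, with one witness 5, 16, 35, 34, 33, 30, 19.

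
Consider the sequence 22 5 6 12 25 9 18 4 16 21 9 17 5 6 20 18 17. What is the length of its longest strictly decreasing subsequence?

5

Let dp[i] be the longest decreasing subsequence ending at position i. Then dp = [1, 2, 2, 2, 1, 3, 2, 4, 3, 2, 4, 3, 5, 5, 3, 4, 5].
The maximum is 5; one witness is 22, 18, 16, 9, 5 at positions 1,7,9,11,13.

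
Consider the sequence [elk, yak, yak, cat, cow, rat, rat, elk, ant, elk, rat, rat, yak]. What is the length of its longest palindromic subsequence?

One longest palindromic subsequence is yak rat rat elk ant elk rat rat yak (positions 2,6,7,8,9,10,11,12,13); it reads the same forward and backward, and the interval DP gives dp[1][13] = 9.

9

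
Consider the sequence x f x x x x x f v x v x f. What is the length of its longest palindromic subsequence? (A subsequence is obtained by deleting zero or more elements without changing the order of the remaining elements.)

9

One longest palindromic subsequence is fxxxxxxxf (positions 2,3,4,5,6,7,10,12,13); it reads the same forward and backward, and the interval DP gives dp[1][13] = 9.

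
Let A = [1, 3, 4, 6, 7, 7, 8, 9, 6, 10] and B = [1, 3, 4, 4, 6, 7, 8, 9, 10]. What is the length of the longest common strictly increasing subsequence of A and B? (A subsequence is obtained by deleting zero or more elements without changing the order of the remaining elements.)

For each value that appears in both, track the longest common increasing run ending there.
The best achievable length is 8; one witness is 1, 3, 4, 6, 7, 8, 9, 10 (A-positions 1,2,3,4,5,7,8,10, B-positions 1,2,3,5,6,7,8,9).

8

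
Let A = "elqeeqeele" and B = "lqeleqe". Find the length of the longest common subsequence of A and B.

A longest common subsequence is lqeeqe (length 6); the LCS DP confirms no longer common subsequence exists.

6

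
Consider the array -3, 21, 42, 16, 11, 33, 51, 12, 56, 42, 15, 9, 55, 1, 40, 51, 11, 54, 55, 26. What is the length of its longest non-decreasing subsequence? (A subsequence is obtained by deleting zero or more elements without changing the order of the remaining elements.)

8

Let dp[i] be the longest non-decreasing subsequence ending at position i. Then dp = [1, 2, 3, 2, 2, 3, 4, 3, 5, 4, 4, 2, 5, 2, 5, 6, 3, 7, 8, 5].
The maximum is 8; one witness is -3, 11, 12, 15, 40, 51, 54, 55 at positions 1,5,8,11,15,16,18,19.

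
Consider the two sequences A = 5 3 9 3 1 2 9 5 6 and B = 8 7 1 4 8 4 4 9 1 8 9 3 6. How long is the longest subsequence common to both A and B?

4

A longest common subsequence is 9, 1, 9, 6 (length 4); the LCS DP confirms no longer common subsequence exists.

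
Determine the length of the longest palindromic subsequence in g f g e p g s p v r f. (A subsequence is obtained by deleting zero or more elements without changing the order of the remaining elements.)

5

Using dp[i][j] = 2 + dp[i+1][j−1] if the ends match, else max(dp[i+1][j], dp[i][j−1]):
dp[1][11] = 5. A witness is fpspf at positions 2,5,7,8,11.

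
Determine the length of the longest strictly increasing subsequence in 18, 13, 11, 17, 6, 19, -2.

One longest increasing subsequence is 13, 17, 19 (positions 2,4,6), of length 3; no longer one exists.

3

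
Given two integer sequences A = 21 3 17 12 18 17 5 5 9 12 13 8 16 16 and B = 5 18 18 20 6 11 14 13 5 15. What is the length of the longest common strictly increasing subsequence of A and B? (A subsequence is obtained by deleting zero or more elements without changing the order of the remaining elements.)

A longest common strictly increasing subsequence is 5, 13 (length 2); it appears in order in both A and B, and no longer such subsequence exists.

2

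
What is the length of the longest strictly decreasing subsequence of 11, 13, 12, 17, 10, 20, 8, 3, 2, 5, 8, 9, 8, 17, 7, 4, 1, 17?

One longest decreasing subsequence is 13, 12, 10, 9, 8, 7, 4, 1 (positions 2,3,5,12,13,15,16,17), of length 8; no longer one exists.

8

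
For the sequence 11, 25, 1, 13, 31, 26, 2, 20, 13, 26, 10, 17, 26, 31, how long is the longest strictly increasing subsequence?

6

Let dp[i] be the longest increasing subsequence ending at position i. Then dp = [1, 2, 1, 2, 3, 3, 2, 3, 3, 4, 3, 4, 5, 6].
The maximum is 6; one witness is 1, 2, 13, 17, 26, 31 at positions 3,7,9,12,13,14.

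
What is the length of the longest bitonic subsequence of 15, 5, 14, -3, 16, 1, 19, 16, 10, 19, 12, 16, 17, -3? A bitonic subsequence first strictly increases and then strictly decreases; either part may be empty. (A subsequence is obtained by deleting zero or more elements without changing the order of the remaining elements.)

One longest bitonic subsequence is 5, 14, 16, 19, 16, 12, -3 (positions 2,3,5,7,8,11,14): it rises to 19 then falls. Length 7 is optimal.

7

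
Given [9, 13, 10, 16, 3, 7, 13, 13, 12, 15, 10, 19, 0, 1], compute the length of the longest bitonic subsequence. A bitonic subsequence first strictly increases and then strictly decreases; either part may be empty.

Let inc[i] be the LIS ending at i and dec[i] the longest strictly decreasing subsequence starting at i. inc = [1, 2, 2, 3, 1, 2, 3, 3, 3, 4, 3, 5, 1, 2], dec = [3, 4, 3, 5, 2, 2, 4, 4, 3, 3, 2, 2, 1, 1].
max_i inc[i]+dec[i]−1 = 7, with one witness 9, 13, 16, 13, 12, 10, 1.

7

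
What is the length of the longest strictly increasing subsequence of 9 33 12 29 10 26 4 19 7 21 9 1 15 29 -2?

Let dp[i] be the longest increasing subsequence ending at position i. Then dp = [1, 2, 2, 3, 2, 3, 1, 3, 2, 4, 3, 1, 4, 5, 1].
The maximum is 5; one witness is 9, 12, 19, 21, 29 at positions 1,3,8,10,14.

5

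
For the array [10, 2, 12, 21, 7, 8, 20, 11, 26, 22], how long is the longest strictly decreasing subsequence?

3

Scanning left to right, the best length ending at each element is: 10→1, 2→2, 12→1, 21→1, 7→2, 8→2, 20→2, 11→3, 26→1, 22→2.
So the longest decreasing subsequence has length 3, e.g. 21, 20, 11.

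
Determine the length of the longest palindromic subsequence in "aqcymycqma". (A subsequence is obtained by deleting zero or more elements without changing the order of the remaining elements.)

One longest palindromic subsequence is aqcymycqa (positions 1,2,3,4,5,6,7,8,10); it reads the same forward and backward, and the interval DP gives dp[1][10] = 9.

9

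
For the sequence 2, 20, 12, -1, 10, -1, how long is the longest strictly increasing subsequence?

2

Let dp[i] be the longest increasing subsequence ending at position i. Then dp = [1, 2, 2, 1, 2, 1].
The maximum is 2; one witness is 2, 20 at positions 1,2.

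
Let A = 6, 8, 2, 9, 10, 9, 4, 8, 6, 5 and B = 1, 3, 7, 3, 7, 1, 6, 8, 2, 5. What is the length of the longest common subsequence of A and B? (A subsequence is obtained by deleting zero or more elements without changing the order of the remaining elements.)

A longest common subsequence is 6, 8, 2, 5 (length 4); the LCS DP confirms no longer common subsequence exists.

4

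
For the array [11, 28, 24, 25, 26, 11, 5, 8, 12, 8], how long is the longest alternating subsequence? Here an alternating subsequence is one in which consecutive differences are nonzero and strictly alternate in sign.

Track the best alternating length ending on an up-step vs a down-step at each position: up/down = 1/1, 2/1, 2/3, 4/3, 4/3, 1/5, 1/5, 6/5, 6/5, 6/7.
The maximum over both is 7; one such subsequence is 11, 28, 24, 25, 11, 12, 8.

7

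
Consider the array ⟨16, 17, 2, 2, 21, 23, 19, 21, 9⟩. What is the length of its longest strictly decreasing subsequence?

3

Scanning left to right, the best length ending at each element is: 16→1, 17→1, 2→2, 2→2, 21→1, 23→1, 19→2, 21→2, 9→3.
So the longest decreasing subsequence has length 3, e.g. 21, 19, 9.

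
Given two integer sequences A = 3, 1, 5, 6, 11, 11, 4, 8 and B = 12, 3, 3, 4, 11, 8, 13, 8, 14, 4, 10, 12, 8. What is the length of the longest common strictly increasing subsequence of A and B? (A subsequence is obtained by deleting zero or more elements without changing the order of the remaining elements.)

3

For each value that appears in both, track the longest common increasing run ending there.
The best achievable length is 3; one witness is 3, 4, 8 (A-positions 1,7,8, B-positions 2,4,6).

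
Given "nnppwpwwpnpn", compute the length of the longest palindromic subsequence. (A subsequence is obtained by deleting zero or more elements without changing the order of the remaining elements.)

9

One longest palindromic subsequence is nppwwwppn (positions 1,3,4,5,7,8,9,11,12); it reads the same forward and backward, and the interval DP gives dp[1][12] = 9.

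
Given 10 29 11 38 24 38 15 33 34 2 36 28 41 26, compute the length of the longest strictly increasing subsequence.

Let dp[i] be the longest increasing subsequence ending at position i. Then dp = [1, 2, 2, 3, 3, 4, 3, 4, 5, 1, 6, 4, 7, 4].
The maximum is 7; one witness is 10, 11, 24, 33, 34, 36, 41 at positions 1,3,5,8,9,11,13.

7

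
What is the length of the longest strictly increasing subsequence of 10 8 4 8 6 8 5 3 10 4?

4

Scanning left to right, the best length ending at each element is: 10→1, 8→1, 4→1, 8→2, 6→2, 8→3, 5→2, 3→1, 10→4, 4→2.
So the longest increasing subsequence has length 4, e.g. 4, 6, 8, 10.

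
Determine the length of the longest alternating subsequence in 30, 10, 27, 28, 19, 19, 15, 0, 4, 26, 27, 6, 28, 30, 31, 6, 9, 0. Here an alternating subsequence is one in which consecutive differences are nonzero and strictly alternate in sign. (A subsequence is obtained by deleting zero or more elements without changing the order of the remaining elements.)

A longest alternating subsequence is 30, 10, 27, 19, 26, 6, 28, 6, 9, 0 (positions 1,2,3,5,10,12,13,16,17,18); its 9 consecutive differences strictly alternate in sign, and length 10 is optimal.

10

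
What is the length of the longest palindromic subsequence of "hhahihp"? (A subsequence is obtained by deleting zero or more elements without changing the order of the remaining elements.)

One longest palindromic subsequence is hhahh (positions 1,2,3,4,6); it reads the same forward and backward, and the interval DP gives dp[1][7] = 5.

5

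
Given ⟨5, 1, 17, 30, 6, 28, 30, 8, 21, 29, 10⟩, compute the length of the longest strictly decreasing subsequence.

Let dp[i] be the longest decreasing subsequence ending at position i. Then dp = [1, 2, 1, 1, 2, 2, 1, 3, 3, 2, 4].
The maximum is 4; one witness is 30, 28, 21, 10 at positions 4,6,9,11.

4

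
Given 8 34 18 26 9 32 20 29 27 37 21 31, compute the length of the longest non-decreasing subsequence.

Let dp[i] be the longest non-decreasing subsequence ending at position i. Then dp = [1, 2, 2, 3, 2, 4, 3, 4, 4, 5, 4, 5].
The maximum is 5; one witness is 8, 18, 26, 32, 37 at positions 1,3,4,6,10.

5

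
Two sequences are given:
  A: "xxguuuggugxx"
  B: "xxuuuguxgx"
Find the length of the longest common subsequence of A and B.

Backtracking the LCS table gives one alignment: x (A1,B1) → x (A2,B2) → u (A4,B3) → u (A5,B4) → u (A6,B5) → g (A8,B6) → u (A9,B7) → g (A10,B9) → x (A12,B10).
So the longest common subsequence has length 9.

9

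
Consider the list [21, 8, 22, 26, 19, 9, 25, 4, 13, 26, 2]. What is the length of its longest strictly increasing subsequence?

Scanning left to right, the best length ending at each element is: 21→1, 8→1, 22→2, 26→3, 19→2, 9→2, 25→3, 4→1, 13→3, 26→4, 2→1.
So the longest increasing subsequence has length 4, e.g. 21, 22, 25, 26.

4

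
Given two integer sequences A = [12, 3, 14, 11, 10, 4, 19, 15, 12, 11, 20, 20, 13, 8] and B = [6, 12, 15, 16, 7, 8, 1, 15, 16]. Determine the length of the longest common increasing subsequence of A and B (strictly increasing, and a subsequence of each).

A longest common strictly increasing subsequence is 12, 15 (length 2); it appears in order in both A and B, and no longer such subsequence exists.

2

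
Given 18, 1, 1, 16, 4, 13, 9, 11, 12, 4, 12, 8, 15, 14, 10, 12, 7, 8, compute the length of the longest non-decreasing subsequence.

One longest non-decreasing subsequence is 1, 1, 4, 9, 11, 12, 12, 15 (positions 2,3,5,7,8,9,11,13), of length 8; no longer one exists.

8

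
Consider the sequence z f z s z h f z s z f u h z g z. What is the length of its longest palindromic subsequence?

11

One longest palindromic subsequence is zzhfzszfhzz (positions 1,5,6,7,8,9,10,11,13,14,16); it reads the same forward and backward, and the interval DP gives dp[1][16] = 11.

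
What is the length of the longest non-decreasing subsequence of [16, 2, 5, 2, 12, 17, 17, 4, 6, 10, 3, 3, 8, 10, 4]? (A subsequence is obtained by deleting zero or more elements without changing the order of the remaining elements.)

Let dp[i] be the longest non-decreasing subsequence ending at position i. Then dp = [1, 1, 2, 2, 3, 4, 5, 3, 4, 5, 3, 4, 5, 6, 5].
The maximum is 6; one witness is 2, 2, 4, 6, 10, 10 at positions 2,4,8,9,10,14.

6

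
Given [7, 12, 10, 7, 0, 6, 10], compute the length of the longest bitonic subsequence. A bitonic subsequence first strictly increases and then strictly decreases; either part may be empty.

5

Let inc[i] be the LIS ending at i and dec[i] the longest strictly decreasing subsequence starting at i. inc = [1, 2, 2, 1, 1, 2, 3], dec = [2, 4, 3, 2, 1, 1, 1].
max_i inc[i]+dec[i]−1 = 5, with one witness 7, 12, 10, 7, 6.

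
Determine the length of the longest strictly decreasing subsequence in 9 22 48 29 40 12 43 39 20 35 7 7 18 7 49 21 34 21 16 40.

Scanning left to right, the best length ending at each element is: 9→1, 22→1, 48→1, 29→2, 40→2, 12→3, 43→2, 39→3, 20→4, 35→4, 7→5, 7→5, 18→5, 7→6, 49→1, 21→5, 34→5, 21→6, 16→7, 40→3.
So the longest decreasing subsequence has length 7, e.g. 48, 40, 39, 35, 34, 21, 16.

7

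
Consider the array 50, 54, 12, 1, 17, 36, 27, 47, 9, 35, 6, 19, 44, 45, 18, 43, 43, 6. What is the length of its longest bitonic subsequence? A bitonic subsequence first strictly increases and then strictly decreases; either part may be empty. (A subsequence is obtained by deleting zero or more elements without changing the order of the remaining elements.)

Let inc[i] be the LIS ending at i and dec[i] the longest strictly decreasing subsequence starting at i. inc = [1, 2, 1, 1, 2, 3, 3, 4, 2, 4, 2, 3, 5, 6, 3, 5, 5, 2], dec = [6, 6, 3, 1, 3, 5, 4, 5, 2, 4, 1, 3, 3, 3, 2, 2, 2, 1].
max_i inc[i]+dec[i]−1 = 8, with one witness 12, 17, 36, 47, 35, 19, 18, 6.

8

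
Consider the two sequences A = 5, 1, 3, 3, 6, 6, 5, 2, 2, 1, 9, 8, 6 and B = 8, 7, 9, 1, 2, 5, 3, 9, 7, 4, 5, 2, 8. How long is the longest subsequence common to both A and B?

5

Backtracking the LCS table gives one alignment: 5 (A1,B6) → 3 (A3,B7) → 5 (A7,B11) → 2 (A9,B12) → 8 (A12,B13).
So the longest common subsequence has length 5.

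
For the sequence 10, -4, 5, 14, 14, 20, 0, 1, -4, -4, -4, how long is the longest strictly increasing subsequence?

Let dp[i] be the longest increasing subsequence ending at position i. Then dp = [1, 1, 2, 3, 3, 4, 2, 3, 1, 1, 1].
The maximum is 4; one witness is -4, 5, 14, 20 at positions 2,3,4,6.

4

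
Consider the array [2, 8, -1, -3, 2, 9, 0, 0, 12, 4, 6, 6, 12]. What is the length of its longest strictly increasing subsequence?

5

Scanning left to right, the best length ending at each element is: 2→1, 8→2, -1→1, -3→1, 2→2, 9→3, 0→2, 0→2, 12→4, 4→3, 6→4, 6→4, 12→5.
So the longest increasing subsequence has length 5, e.g. -1, 2, 4, 6, 12.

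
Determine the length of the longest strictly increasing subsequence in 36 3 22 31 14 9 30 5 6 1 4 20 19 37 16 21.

5

Scanning left to right, the best length ending at each element is: 36→1, 3→1, 22→2, 31→3, 14→2, 9→2, 30→3, 5→2, 6→3, 1→1, 4→2, 20→4, 19→4, 37→5, 16→4, 21→5.
So the longest increasing subsequence has length 5, e.g. 3, 5, 6, 20, 37.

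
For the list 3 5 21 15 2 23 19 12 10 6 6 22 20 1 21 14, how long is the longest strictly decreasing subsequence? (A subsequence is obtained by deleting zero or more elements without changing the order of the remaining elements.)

6

One longest decreasing subsequence is 21, 15, 12, 10, 6, 1 (positions 3,4,8,9,10,14), of length 6; no longer one exists.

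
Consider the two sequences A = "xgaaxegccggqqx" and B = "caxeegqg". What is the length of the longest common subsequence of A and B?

Backtracking the LCS table gives one alignment: a (A4,B2) → x (A5,B3) → e (A6,B5) → g (A7,B6) → g (A11,B8).
So the longest common subsequence has length 5.

5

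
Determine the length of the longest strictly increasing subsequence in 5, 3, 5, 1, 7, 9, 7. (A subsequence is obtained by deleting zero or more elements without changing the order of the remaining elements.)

4

One longest increasing subsequence is 3, 5, 7, 9 (positions 2,3,5,6), of length 4; no longer one exists.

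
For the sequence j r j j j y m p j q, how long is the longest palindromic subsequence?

5

Using dp[i][j] = 2 + dp[i+1][j−1] if the ends match, else max(dp[i+1][j], dp[i][j−1]):
dp[1][10] = 5. A witness is jjjjj at positions 1,3,4,5,9.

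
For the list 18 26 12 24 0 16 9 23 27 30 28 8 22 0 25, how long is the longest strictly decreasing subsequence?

6

Scanning left to right, the best length ending at each element is: 18→1, 26→1, 12→2, 24→2, 0→3, 16→3, 9→4, 23→3, 27→1, 30→1, 28→2, 8→5, 22→4, 0→6, 25→3.
So the longest decreasing subsequence has length 6, e.g. 26, 24, 16, 9, 8, 0.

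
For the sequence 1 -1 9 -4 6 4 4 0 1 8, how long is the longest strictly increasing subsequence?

Let dp[i] be the longest increasing subsequence ending at position i. Then dp = [1, 1, 2, 1, 2, 2, 2, 2, 3, 4].
The maximum is 4; one witness is -1, 0, 1, 8 at positions 2,8,9,10.

4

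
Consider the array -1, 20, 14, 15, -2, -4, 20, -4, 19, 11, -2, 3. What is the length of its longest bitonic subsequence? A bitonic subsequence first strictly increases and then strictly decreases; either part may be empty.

Let inc[i] be the LIS ending at i and dec[i] the longest strictly decreasing subsequence starting at i. inc = [1, 2, 2, 3, 1, 1, 4, 1, 4, 2, 2, 3], dec = [3, 4, 3, 3, 2, 1, 4, 1, 3, 2, 1, 1].
max_i inc[i]+dec[i]−1 = 7, with one witness -1, 14, 15, 20, 19, 11, 3.

7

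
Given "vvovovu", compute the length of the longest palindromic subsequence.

One longest palindromic subsequence is vovov (positions 2,3,4,5,6); it reads the same forward and backward, and the interval DP gives dp[1][7] = 5.

5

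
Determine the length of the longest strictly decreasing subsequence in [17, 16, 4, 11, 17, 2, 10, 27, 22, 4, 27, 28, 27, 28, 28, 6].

Let dp[i] be the longest decreasing subsequence ending at position i. Then dp = [1, 2, 3, 3, 1, 4, 4, 1, 2, 5, 1, 1, 2, 1, 1, 5].
The maximum is 5; one witness is 17, 16, 11, 10, 4 at positions 1,2,4,7,10.

5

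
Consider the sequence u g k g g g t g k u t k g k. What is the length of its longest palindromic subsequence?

8

One longest palindromic subsequence is gkggggkg (positions 2,3,4,5,6,8,12,13); it reads the same forward and backward, and the interval DP gives dp[1][14] = 8.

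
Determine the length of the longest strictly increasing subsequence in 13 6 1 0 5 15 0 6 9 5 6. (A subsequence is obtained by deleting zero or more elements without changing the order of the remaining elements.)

4

Let dp[i] be the longest increasing subsequence ending at position i. Then dp = [1, 1, 1, 1, 2, 3, 1, 3, 4, 2, 3].
The maximum is 4; one witness is 1, 5, 6, 9 at positions 3,5,8,9.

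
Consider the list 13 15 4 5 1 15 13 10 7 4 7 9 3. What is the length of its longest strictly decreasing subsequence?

6

Scanning left to right, the best length ending at each element is: 13→1, 15→1, 4→2, 5→2, 1→3, 15→1, 13→2, 10→3, 7→4, 4→5, 7→4, 9→4, 3→6.
So the longest decreasing subsequence has length 6, e.g. 15, 13, 10, 7, 4, 3.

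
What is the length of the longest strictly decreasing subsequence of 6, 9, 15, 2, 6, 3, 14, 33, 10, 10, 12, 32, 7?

Let dp[i] be the longest decreasing subsequence ending at position i. Then dp = [1, 1, 1, 2, 2, 3, 2, 1, 3, 3, 3, 2, 4].
The maximum is 4; one witness is 15, 14, 10, 7 at positions 3,7,9,13.

4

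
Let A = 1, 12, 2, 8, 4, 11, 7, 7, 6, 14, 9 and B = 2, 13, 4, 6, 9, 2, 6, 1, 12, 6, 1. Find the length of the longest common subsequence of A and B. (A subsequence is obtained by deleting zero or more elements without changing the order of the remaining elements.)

Backtracking the LCS table gives one alignment: 2 (A3,B1) → 4 (A5,B3) → 6 (A9,B4) → 9 (A11,B5).
So the longest common subsequence has length 4.

4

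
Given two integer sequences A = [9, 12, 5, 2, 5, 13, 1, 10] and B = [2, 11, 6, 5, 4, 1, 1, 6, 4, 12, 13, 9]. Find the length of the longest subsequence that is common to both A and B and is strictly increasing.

For each value that appears in both, track the longest common increasing run ending there.
The best achievable length is 3; one witness is 2, 5, 13 (A-positions 4,5,6, B-positions 1,4,11).

3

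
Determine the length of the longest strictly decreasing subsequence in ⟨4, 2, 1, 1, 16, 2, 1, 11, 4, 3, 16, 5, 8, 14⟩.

4

Let dp[i] be the longest decreasing subsequence ending at position i. Then dp = [1, 2, 3, 3, 1, 2, 3, 2, 3, 4, 1, 3, 3, 2].
The maximum is 4; one witness is 16, 11, 4, 3 at positions 5,8,9,10.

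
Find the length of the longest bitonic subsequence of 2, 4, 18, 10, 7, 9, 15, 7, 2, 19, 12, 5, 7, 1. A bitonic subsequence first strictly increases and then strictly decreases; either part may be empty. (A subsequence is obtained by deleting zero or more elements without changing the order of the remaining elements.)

9

One longest bitonic subsequence is 2, 4, 7, 9, 15, 19, 12, 7, 1 (positions 1,2,5,6,7,10,11,13,14): it rises to 19 then falls. Length 9 is optimal.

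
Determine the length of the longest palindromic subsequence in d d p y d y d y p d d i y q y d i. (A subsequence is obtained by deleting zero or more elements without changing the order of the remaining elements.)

11

Using dp[i][j] = 2 + dp[i+1][j−1] if the ends match, else max(dp[i+1][j], dp[i][j−1]):
dp[1][17] = 11. A witness is ddpydydypdd at positions 1,2,3,4,5,6,7,8,9,11,16.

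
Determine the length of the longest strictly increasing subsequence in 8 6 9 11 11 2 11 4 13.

4

One longest increasing subsequence is 8, 9, 11, 13 (positions 1,3,4,9), of length 4; no longer one exists.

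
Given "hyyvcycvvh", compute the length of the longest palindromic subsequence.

One longest palindromic subsequence is hvcycvh (positions 1,4,5,6,7,9,10); it reads the same forward and backward, and the interval DP gives dp[1][10] = 7.

7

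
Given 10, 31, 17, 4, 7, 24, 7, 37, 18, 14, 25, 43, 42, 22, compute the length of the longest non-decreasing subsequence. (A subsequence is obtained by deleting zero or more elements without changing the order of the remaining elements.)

6

One longest non-decreasing subsequence is 4, 7, 7, 18, 25, 43 (positions 4,5,7,9,11,12), of length 6; no longer one exists.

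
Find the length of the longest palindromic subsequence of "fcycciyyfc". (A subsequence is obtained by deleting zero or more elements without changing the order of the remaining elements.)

6

Using dp[i][j] = 2 + dp[i+1][j−1] if the ends match, else max(dp[i+1][j], dp[i][j−1]):
dp[1][10] = 6. A witness is cyccyc at positions 2,3,4,5,8,10.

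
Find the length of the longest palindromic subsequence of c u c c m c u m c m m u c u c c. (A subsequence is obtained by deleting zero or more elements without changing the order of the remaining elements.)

One longest palindromic subsequence is cccummmuccc (positions 1,3,6,7,8,10,11,12,13,15,16); it reads the same forward and backward, and the interval DP gives dp[1][16] = 11.

11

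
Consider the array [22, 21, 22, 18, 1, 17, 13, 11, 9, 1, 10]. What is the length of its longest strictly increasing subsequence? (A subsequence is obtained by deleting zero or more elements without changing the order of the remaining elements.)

Scanning left to right, the best length ending at each element is: 22→1, 21→1, 22→2, 18→1, 1→1, 17→2, 13→2, 11→2, 9→2, 1→1, 10→3.
So the longest increasing subsequence has length 3, e.g. 1, 9, 10.

3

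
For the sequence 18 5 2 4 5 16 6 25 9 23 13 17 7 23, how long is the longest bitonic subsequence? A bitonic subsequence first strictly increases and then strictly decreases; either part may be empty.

Let inc[i] be the LIS ending at i and dec[i] the longest strictly decreasing subsequence starting at i. inc = [1, 1, 1, 2, 3, 4, 4, 5, 5, 6, 6, 7, 5, 8], dec = [4, 2, 1, 1, 1, 3, 1, 4, 2, 3, 2, 2, 1, 1].
max_i inc[i]+dec[i]−1 = 8, with one witness 2, 4, 5, 16, 25, 23, 17, 7.

8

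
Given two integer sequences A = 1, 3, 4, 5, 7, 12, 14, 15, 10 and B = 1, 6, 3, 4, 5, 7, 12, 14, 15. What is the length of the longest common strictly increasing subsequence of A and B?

For each value that appears in both, track the longest common increasing run ending there.
The best achievable length is 8; one witness is 1, 3, 4, 5, 7, 12, 14, 15 (A-positions 1,2,3,4,5,6,7,8, B-positions 1,3,4,5,6,7,8,9).

8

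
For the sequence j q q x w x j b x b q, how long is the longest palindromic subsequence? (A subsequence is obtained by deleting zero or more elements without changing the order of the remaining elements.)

Using dp[i][j] = 2 + dp[i+1][j−1] if the ends match, else max(dp[i+1][j], dp[i][j−1]):
dp[1][11] = 5. A witness is qbxbq at positions 2,8,9,10,11.

5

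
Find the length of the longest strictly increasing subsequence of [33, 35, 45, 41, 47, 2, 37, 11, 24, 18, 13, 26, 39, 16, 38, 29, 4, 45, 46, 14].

Scanning left to right, the best length ending at each element is: 33→1, 35→2, 45→3, 41→3, 47→4, 2→1, 37→3, 11→2, 24→3, 18→3, 13→3, 26→4, 39→5, 16→4, 38→5, 29→5, 4→2, 45→6, 46→7, 14→4.
So the longest increasing subsequence has length 7, e.g. 2, 11, 24, 26, 39, 45, 46.

7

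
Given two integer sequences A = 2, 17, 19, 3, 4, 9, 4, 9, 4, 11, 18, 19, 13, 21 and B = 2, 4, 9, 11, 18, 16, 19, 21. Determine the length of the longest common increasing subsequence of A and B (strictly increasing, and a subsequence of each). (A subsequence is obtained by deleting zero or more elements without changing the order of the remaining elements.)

7

A longest common strictly increasing subsequence is 2, 4, 9, 11, 18, 19, 21 (length 7); it appears in order in both A and B, and no longer such subsequence exists.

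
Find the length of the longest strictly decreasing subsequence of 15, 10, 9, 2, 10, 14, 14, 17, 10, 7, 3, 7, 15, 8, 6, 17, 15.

Scanning left to right, the best length ending at each element is: 15→1, 10→2, 9→3, 2→4, 10→2, 14→2, 14→2, 17→1, 10→3, 7→4, 3→5, 7→4, 15→2, 8→4, 6→5, 17→1, 15→2.
So the longest decreasing subsequence has length 5, e.g. 15, 10, 9, 7, 3.

5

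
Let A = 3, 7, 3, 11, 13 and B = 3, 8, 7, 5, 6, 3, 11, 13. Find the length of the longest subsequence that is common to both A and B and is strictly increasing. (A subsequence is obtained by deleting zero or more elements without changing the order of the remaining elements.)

For each value that appears in both, track the longest common increasing run ending there.
The best achievable length is 4; one witness is 3, 7, 11, 13 (A-positions 1,2,4,5, B-positions 1,3,7,8).

4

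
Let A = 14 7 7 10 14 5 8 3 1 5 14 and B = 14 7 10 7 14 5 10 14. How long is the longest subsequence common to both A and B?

6

Backtracking the LCS table gives one alignment: 14 (A1,B1) → 7 (A2,B2) → 7 (A3,B4) → 14 (A5,B5) → 5 (A6,B6) → 14 (A11,B8).
So the longest common subsequence has length 6.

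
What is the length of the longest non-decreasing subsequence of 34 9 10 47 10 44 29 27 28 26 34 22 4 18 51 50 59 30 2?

One longest non-decreasing subsequence is 9, 10, 10, 27, 28, 34, 51, 59 (positions 2,3,5,8,9,11,15,17), of length 8; no longer one exists.

8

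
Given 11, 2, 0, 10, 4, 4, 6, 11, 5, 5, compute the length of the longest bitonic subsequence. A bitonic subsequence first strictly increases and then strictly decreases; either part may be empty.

Let inc[i] be the LIS ending at i and dec[i] the longest strictly decreasing subsequence starting at i. inc = [1, 1, 1, 2, 2, 2, 3, 4, 3, 3], dec = [4, 2, 1, 3, 1, 1, 2, 2, 1, 1].
max_i inc[i]+dec[i]−1 = 5, with one witness 2, 4, 6, 11, 5.

5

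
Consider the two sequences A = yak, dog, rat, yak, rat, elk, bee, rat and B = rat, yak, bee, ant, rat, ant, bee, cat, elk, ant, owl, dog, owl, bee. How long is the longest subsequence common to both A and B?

5

Backtracking the LCS table gives one alignment: rat (A3,B1) → yak (A4,B2) → rat (A5,B5) → elk (A6,B9) → bee (A7,B14).
So the longest common subsequence has length 5.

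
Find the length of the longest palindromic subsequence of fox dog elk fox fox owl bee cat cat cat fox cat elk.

7

One longest palindromic subsequence is elk fox cat cat cat fox elk (positions 3,5,8,9,10,11,13); it reads the same forward and backward, and the interval DP gives dp[1][13] = 7.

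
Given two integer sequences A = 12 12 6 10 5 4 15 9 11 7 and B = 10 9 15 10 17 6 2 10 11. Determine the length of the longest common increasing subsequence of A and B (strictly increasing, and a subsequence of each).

For each value that appears in both, track the longest common increasing run ending there.
The best achievable length is 3; one witness is 6, 10, 11 (A-positions 3,4,9, B-positions 6,8,9).

3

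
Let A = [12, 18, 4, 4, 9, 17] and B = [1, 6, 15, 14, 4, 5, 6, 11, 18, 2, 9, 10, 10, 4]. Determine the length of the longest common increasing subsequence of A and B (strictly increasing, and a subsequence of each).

A longest common strictly increasing subsequence is 4, 9 (length 2); it appears in order in both A and B, and no longer such subsequence exists.

2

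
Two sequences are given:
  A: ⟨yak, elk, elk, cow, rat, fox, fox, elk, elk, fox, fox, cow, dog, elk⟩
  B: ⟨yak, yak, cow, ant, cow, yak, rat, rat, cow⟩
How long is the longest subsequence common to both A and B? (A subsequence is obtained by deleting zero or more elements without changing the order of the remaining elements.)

4

A longest common subsequence is yak, cow, rat, cow (length 4); the LCS DP confirms no longer common subsequence exists.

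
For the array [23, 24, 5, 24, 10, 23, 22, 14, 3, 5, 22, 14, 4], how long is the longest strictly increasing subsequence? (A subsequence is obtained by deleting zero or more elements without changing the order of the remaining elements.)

One longest increasing subsequence is 5, 10, 14, 22 (positions 3,5,8,11), of length 4; no longer one exists.

4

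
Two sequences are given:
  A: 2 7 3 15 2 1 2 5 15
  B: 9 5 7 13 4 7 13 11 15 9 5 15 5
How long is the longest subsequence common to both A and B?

4

Backtracking the LCS table gives one alignment: 7 (A2,B6) → 15 (A4,B9) → 5 (A8,B11) → 15 (A9,B12).
So the longest common subsequence has length 4.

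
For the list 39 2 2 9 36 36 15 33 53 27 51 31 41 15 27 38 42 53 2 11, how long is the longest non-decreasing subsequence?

Let dp[i] be the longest non-decreasing subsequence ending at position i. Then dp = [1, 1, 2, 3, 4, 5, 4, 5, 6, 5, 6, 6, 7, 5, 6, 7, 8, 9, 3, 4].
The maximum is 9; one witness is 2, 2, 9, 15, 27, 31, 41, 42, 53 at positions 2,3,4,7,10,12,13,17,18.

9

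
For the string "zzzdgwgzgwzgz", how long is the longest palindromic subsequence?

Using dp[i][j] = 2 + dp[i+1][j−1] if the ends match, else max(dp[i+1][j], dp[i][j−1]):
dp[1][13] = 9. A witness is zgwgzgwgz at positions 1,5,6,7,8,9,10,12,13.

9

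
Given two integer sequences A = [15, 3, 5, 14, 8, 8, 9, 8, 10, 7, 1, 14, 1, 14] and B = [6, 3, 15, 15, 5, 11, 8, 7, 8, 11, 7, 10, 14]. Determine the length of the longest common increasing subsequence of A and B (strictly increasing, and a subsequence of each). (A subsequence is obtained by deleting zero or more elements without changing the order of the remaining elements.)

For each value that appears in both, track the longest common increasing run ending there.
The best achievable length is 5; one witness is 3, 5, 8, 10, 14 (A-positions 2,3,5,9,12, B-positions 2,5,7,12,13).

5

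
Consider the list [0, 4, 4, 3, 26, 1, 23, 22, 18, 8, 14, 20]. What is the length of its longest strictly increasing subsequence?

5

Scanning left to right, the best length ending at each element is: 0→1, 4→2, 4→2, 3→2, 26→3, 1→2, 23→3, 22→3, 18→3, 8→3, 14→4, 20→5.
So the longest increasing subsequence has length 5, e.g. 0, 4, 8, 14, 20.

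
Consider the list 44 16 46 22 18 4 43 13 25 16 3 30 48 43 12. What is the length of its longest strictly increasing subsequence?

5

One longest increasing subsequence is 16, 22, 25, 30, 48 (positions 2,4,9,12,13), of length 5; no longer one exists.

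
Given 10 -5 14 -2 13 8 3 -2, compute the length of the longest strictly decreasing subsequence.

One longest decreasing subsequence is 14, 13, 8, 3, -2 (positions 3,5,6,7,8), of length 5; no longer one exists.

5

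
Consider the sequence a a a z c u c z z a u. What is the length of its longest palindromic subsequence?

One longest palindromic subsequence is azcucza (positions 3,4,5,6,7,9,10); it reads the same forward and backward, and the interval DP gives dp[1][11] = 7.

7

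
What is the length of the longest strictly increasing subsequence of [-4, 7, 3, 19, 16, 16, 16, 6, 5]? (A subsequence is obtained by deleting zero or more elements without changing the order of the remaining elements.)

3

One longest increasing subsequence is -4, 7, 19 (positions 1,2,4), of length 3; no longer one exists.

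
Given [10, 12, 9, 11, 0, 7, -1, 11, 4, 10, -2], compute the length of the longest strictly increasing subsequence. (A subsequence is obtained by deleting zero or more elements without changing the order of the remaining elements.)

Scanning left to right, the best length ending at each element is: 10→1, 12→2, 9→1, 11→2, 0→1, 7→2, -1→1, 11→3, 4→2, 10→3, -2→1.
So the longest increasing subsequence has length 3, e.g. 0, 7, 11.

3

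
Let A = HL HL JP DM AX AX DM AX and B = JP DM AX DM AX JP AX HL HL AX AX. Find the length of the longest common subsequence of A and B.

5

A longest common subsequence is JP, DM, AX, AX, AX (length 5); the LCS DP confirms no longer common subsequence exists.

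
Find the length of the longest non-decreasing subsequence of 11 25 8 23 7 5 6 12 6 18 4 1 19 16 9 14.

5

Scanning left to right, the best length ending at each element is: 11→1, 25→2, 8→1, 23→2, 7→1, 5→1, 6→2, 12→3, 6→3, 18→4, 4→1, 1→1, 19→5, 16→4, 9→4, 14→5.
So the longest non-decreasing subsequence has length 5, e.g. 5, 6, 12, 18, 19.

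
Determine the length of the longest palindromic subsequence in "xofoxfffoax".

Using dp[i][j] = 2 + dp[i+1][j−1] if the ends match, else max(dp[i+1][j], dp[i][j−1]):
dp[1][11] = 8. A witness is xoffffox at positions 1,2,3,6,7,8,9,11.

8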